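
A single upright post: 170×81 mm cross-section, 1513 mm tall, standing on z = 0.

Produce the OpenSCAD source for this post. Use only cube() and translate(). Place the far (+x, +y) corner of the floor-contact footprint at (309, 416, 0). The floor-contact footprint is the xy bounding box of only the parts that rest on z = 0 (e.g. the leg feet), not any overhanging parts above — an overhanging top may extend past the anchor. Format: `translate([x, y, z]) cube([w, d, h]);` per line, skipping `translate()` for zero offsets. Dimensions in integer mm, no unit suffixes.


translate([139, 335, 0]) cube([170, 81, 1513]);


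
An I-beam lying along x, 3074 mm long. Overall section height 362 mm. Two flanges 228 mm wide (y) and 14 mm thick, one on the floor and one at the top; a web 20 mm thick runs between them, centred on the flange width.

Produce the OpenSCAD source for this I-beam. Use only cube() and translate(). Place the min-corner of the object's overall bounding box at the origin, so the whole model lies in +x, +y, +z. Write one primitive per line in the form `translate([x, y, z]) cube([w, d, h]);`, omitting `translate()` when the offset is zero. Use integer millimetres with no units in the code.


cube([3074, 228, 14]);
translate([0, 104, 14]) cube([3074, 20, 334]);
translate([0, 0, 348]) cube([3074, 228, 14]);


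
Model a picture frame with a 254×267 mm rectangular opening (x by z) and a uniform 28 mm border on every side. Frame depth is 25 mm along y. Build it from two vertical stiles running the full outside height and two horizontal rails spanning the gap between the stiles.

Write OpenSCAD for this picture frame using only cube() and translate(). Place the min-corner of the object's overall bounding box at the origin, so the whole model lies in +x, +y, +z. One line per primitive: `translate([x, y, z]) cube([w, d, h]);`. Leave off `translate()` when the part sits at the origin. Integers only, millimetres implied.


cube([28, 25, 323]);
translate([282, 0, 0]) cube([28, 25, 323]);
translate([28, 0, 0]) cube([254, 25, 28]);
translate([28, 0, 295]) cube([254, 25, 28]);


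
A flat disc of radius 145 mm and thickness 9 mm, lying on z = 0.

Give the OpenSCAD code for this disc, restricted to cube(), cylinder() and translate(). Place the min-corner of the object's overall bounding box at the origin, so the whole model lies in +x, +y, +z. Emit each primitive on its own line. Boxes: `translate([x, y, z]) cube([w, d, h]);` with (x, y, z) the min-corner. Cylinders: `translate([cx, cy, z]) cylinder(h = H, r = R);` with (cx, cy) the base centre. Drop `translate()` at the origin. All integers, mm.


translate([145, 145, 0]) cylinder(h = 9, r = 145);


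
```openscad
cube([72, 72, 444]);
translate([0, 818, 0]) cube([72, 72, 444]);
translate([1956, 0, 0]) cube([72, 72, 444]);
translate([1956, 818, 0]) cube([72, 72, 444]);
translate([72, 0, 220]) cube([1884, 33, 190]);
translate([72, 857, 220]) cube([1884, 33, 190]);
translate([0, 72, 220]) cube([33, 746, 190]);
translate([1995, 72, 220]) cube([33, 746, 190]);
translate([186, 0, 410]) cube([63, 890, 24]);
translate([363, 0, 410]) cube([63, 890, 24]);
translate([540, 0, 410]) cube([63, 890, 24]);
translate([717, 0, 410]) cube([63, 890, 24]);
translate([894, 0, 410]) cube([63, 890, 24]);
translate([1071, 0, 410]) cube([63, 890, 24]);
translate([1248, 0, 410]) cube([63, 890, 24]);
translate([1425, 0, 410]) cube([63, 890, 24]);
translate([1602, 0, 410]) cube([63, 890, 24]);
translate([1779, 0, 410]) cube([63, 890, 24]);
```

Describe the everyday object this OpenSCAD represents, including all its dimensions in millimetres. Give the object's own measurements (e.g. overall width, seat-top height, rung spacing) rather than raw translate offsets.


A bed frame 2028 mm long (x) by 890 mm wide (y). Four 72×72 mm corner posts, 444 mm tall, at the corners of the footprint. Four rails of 33 mm thickness and 190 mm height run between adjacent posts with their undersides at z = 220 mm, their outer faces flush with the outside of the frame (the two x-running rails run between the posts' inner faces; the two y-running rails run between the posts' inner faces). 10 slats, each 63 mm wide (x) and 24 mm thick, lie across the top of the two x-running rails, running the full 890 mm width of the frame in y; along x they sit between the end posts with a 114 mm gap after the −x posts and between neighbouring slats and before the +x posts.


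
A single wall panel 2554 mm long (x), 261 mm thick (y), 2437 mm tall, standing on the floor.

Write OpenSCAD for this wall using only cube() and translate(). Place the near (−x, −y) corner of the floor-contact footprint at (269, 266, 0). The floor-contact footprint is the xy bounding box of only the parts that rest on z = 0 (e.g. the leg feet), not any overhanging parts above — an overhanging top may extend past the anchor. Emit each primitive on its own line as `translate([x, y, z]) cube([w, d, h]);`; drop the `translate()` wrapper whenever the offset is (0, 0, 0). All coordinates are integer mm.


translate([269, 266, 0]) cube([2554, 261, 2437]);


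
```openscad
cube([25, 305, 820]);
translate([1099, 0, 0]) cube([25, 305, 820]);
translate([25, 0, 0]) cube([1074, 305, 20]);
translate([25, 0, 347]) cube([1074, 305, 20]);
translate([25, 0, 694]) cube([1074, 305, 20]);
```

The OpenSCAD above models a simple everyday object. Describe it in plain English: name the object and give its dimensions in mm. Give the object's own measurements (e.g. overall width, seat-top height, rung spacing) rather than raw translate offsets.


An open bookshelf. Two side panels, each 25 mm thick, 305 mm deep and 820 mm tall, stand 1124 mm apart (outside-to-outside). Between them sit 3 shelves, each 20 mm thick and 305 mm deep, spanning the full gap between the sides. The bottom shelf rests on the floor (its underside at z = 0) and the clear gap between one shelf's top and the next shelf's underside is 327 mm.


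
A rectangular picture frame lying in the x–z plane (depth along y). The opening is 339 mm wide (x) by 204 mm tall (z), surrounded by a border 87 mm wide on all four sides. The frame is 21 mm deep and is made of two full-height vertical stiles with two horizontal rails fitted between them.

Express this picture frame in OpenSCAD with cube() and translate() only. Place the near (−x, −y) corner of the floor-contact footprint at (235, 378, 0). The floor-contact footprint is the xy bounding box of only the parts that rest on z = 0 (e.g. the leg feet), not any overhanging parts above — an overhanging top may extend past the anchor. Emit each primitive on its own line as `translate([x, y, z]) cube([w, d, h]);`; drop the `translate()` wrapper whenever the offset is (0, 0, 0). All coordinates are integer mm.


translate([235, 378, 0]) cube([87, 21, 378]);
translate([661, 378, 0]) cube([87, 21, 378]);
translate([322, 378, 0]) cube([339, 21, 87]);
translate([322, 378, 291]) cube([339, 21, 87]);


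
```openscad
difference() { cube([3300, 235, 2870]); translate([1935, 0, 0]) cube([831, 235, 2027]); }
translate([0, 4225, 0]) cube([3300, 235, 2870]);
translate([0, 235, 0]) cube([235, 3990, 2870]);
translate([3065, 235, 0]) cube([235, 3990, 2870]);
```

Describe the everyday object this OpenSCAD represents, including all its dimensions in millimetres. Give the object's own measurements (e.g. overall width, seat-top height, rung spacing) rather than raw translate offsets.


A single room: four walls, each 2870 mm tall and 235 mm thick, enclosing an outside footprint 3300×4460 mm (x × y), no floor or roof. The front and back walls (−y and +y sides) run the full x-width; the side walls fit between their inner faces. A door opening 831 mm wide and 2027 mm tall is cut through the front wall from the floor up, its −x edge 1935 mm from the wall's −x end.


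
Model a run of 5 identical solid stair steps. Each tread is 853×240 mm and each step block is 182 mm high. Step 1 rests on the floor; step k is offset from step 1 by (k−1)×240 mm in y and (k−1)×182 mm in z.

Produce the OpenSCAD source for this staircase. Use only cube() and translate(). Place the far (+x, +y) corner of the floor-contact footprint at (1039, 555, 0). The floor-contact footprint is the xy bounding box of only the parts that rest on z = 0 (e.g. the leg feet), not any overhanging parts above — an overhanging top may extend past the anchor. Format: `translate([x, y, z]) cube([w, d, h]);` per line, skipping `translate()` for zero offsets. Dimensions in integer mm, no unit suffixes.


translate([186, 315, 0]) cube([853, 240, 182]);
translate([186, 555, 182]) cube([853, 240, 182]);
translate([186, 795, 364]) cube([853, 240, 182]);
translate([186, 1035, 546]) cube([853, 240, 182]);
translate([186, 1275, 728]) cube([853, 240, 182]);


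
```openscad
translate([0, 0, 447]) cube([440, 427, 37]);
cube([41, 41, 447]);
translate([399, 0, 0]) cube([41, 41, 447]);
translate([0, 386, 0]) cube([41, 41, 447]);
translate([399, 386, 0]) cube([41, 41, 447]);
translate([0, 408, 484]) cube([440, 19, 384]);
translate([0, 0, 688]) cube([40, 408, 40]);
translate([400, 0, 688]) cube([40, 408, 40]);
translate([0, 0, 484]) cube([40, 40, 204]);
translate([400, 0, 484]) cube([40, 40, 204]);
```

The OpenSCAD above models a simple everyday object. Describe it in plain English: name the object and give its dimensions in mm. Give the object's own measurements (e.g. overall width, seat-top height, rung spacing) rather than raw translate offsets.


A chair. The seat is a 440×427×37 mm slab with its top at z = 484 mm, on four 41×41 mm corner legs (flush with the seat edges, standing on z = 0). A flat backrest 19 mm thick, 384 mm tall, spans the full seat width and rises from the seat top along its +y edge, rear face flush with the rear of the seat. Two armrests of 40×40 mm section run along each side from the seat's front edge to the front of the backrest, top faces 244 mm above the seat top and outer faces flush with the seat's x-edges; a 40×40 mm post under the front of each armrest stands on the seat at the front corner.


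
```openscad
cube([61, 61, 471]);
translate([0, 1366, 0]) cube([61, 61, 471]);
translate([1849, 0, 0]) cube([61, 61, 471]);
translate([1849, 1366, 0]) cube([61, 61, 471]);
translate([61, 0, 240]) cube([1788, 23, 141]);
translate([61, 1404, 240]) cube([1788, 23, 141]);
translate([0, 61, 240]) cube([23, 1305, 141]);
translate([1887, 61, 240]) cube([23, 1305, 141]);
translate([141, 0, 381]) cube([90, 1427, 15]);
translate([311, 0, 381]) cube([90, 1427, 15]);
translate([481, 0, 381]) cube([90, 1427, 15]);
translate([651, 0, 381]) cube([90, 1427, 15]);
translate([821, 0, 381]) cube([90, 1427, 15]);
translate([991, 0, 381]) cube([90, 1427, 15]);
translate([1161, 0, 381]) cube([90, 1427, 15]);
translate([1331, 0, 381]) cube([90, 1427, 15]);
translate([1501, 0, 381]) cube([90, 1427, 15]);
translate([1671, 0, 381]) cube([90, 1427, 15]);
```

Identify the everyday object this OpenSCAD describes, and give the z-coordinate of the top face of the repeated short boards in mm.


A bed frame. The slat-top height is 396 mm.

Four posts, four rails, and a row of slats — a bed frame. Slats sit on the rails at z = 240 + 141 = 381; with slat thickness 15, the top is 396 mm.


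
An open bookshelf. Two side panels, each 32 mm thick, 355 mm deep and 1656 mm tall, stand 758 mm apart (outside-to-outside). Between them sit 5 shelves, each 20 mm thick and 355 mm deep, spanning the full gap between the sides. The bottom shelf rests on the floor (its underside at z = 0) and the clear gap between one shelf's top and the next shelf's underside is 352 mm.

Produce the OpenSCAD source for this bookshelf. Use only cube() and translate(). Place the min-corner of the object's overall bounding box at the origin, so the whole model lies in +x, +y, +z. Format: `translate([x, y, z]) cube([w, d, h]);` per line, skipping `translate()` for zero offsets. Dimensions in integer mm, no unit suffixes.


cube([32, 355, 1656]);
translate([726, 0, 0]) cube([32, 355, 1656]);
translate([32, 0, 0]) cube([694, 355, 20]);
translate([32, 0, 372]) cube([694, 355, 20]);
translate([32, 0, 744]) cube([694, 355, 20]);
translate([32, 0, 1116]) cube([694, 355, 20]);
translate([32, 0, 1488]) cube([694, 355, 20]);


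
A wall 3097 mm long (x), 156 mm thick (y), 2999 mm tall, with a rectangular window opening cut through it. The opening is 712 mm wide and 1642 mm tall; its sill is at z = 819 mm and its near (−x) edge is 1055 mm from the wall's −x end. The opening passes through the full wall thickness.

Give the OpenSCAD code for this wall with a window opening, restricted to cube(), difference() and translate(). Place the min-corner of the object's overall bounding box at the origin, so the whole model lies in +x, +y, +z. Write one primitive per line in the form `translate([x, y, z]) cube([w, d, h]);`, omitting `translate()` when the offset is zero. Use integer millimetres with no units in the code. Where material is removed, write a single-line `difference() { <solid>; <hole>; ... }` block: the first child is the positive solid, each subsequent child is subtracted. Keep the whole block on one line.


difference() { cube([3097, 156, 2999]); translate([1055, 0, 819]) cube([712, 156, 1642]); }


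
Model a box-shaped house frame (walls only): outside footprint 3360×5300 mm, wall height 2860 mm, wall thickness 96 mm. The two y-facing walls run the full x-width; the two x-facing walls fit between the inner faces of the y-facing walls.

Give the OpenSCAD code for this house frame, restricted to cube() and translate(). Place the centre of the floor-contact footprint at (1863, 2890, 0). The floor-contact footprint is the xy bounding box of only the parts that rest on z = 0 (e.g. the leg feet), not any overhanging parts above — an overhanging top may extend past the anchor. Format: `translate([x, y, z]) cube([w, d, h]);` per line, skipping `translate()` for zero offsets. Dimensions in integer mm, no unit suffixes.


translate([183, 240, 0]) cube([3360, 96, 2860]);
translate([183, 5444, 0]) cube([3360, 96, 2860]);
translate([183, 336, 0]) cube([96, 5108, 2860]);
translate([3447, 336, 0]) cube([96, 5108, 2860]);


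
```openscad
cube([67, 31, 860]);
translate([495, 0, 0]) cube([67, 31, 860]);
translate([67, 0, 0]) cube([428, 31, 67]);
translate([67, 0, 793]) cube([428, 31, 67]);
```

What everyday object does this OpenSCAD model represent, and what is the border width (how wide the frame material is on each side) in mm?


A picture frame. The border width is 67 mm.

Four thin pieces enclosing a rectangular opening — a picture frame. The two full-height stiles are 860 mm tall; the top rail sits at z = 793 and is 67 mm tall, so the border above the opening is 860 − 793 = 67 mm, matching the stile x-width.


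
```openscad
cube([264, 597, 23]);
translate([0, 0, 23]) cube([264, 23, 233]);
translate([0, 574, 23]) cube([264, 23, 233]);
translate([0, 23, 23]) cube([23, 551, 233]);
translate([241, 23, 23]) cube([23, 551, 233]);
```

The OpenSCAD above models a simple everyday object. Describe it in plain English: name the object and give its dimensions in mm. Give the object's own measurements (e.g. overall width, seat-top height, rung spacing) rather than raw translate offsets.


An open-topped rectangular box: outside dimensions 264×597×256 mm, with a uniform wall and base thickness of 23 mm. The base is a full 264×597 slab on the floor; four walls sit on top of the base. The front and back walls (the −y and +y sides) span the full width; the two side walls fit between them.


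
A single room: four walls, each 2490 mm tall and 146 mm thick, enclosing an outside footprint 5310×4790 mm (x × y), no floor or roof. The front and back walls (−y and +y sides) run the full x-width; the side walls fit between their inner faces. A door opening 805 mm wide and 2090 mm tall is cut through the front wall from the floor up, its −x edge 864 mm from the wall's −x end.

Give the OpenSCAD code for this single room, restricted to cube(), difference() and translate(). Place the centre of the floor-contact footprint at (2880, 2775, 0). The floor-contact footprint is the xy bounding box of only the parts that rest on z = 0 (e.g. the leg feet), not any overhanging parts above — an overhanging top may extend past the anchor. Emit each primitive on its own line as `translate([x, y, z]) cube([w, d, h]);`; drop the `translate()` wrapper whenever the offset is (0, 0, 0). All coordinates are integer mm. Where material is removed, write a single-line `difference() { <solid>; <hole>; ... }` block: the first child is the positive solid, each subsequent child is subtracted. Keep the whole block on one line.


difference() { translate([225, 380, 0]) cube([5310, 146, 2490]); translate([1089, 380, 0]) cube([805, 146, 2090]); }
translate([225, 5024, 0]) cube([5310, 146, 2490]);
translate([225, 526, 0]) cube([146, 4498, 2490]);
translate([5389, 526, 0]) cube([146, 4498, 2490]);


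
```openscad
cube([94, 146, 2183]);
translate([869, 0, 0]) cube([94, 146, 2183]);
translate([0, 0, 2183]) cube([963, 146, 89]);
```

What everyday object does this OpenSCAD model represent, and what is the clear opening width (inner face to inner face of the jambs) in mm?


A door frame. The clear opening width is 775 mm.

Two 2183 mm tall posts with a header on top — a door frame. The left jamb is 94 mm wide at x = 0; the right jamb starts at x = 869. The clear opening is 869 − 94 = 775 mm.


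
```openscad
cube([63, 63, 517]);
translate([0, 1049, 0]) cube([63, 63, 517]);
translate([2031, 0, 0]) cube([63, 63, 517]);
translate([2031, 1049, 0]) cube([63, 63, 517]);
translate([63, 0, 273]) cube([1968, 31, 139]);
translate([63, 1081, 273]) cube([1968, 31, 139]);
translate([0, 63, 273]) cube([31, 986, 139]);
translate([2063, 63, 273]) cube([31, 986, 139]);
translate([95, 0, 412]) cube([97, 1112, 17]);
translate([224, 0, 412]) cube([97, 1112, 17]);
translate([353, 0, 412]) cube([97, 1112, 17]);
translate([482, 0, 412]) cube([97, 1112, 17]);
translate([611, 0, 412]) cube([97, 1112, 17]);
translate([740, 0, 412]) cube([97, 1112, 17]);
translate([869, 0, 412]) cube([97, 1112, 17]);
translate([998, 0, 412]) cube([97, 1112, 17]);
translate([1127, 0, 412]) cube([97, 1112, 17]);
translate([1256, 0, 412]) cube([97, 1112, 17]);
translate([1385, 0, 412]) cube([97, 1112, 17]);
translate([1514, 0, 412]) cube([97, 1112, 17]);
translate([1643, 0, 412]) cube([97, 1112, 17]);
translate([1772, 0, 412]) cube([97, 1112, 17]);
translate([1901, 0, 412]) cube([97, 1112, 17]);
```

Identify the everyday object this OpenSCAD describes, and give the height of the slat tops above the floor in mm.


A bed frame. The slat-top height is 429 mm.

Four posts, four rails, and a row of slats — a bed frame. Slats sit on the rails at z = 273 + 139 = 412; with slat thickness 17, the top is 429 mm.


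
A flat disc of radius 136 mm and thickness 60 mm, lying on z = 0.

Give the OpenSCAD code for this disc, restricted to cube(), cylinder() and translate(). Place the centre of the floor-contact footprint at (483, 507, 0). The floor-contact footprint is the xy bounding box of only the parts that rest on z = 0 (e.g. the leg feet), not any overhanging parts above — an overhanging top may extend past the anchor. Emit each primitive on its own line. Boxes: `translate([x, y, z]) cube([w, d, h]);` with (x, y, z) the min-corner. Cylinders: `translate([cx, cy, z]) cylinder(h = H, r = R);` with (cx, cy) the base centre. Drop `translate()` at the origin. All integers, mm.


translate([483, 507, 0]) cylinder(h = 60, r = 136);


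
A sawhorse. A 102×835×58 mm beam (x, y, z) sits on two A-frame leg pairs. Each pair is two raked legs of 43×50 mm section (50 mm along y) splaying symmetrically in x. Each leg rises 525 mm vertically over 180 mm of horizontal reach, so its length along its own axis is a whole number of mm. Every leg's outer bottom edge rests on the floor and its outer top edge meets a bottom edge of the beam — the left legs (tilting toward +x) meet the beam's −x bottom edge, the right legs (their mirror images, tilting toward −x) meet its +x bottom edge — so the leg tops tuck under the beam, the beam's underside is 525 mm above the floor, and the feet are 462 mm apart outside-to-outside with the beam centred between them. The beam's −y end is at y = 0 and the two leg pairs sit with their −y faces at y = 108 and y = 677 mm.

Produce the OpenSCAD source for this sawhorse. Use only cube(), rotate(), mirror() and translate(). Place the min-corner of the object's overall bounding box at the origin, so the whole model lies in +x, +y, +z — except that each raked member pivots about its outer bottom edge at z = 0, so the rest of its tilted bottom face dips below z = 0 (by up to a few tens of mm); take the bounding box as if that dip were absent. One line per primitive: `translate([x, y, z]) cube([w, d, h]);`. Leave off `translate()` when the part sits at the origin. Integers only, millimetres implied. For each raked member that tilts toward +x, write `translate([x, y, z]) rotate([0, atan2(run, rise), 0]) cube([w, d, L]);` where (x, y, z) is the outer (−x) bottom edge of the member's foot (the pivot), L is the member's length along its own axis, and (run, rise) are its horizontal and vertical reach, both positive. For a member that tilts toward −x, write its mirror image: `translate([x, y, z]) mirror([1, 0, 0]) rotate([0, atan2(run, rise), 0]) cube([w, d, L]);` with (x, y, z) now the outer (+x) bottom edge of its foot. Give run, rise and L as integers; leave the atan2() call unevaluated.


translate([180, 0, 525]) cube([102, 835, 58]);
translate([0, 108, 0]) rotate([0, atan2(180, 525), 0]) cube([43, 50, 555]);
translate([462, 108, 0]) mirror([1, 0, 0]) rotate([0, atan2(180, 525), 0]) cube([43, 50, 555]);
translate([0, 677, 0]) rotate([0, atan2(180, 525), 0]) cube([43, 50, 555]);
translate([462, 677, 0]) mirror([1, 0, 0]) rotate([0, atan2(180, 525), 0]) cube([43, 50, 555]);


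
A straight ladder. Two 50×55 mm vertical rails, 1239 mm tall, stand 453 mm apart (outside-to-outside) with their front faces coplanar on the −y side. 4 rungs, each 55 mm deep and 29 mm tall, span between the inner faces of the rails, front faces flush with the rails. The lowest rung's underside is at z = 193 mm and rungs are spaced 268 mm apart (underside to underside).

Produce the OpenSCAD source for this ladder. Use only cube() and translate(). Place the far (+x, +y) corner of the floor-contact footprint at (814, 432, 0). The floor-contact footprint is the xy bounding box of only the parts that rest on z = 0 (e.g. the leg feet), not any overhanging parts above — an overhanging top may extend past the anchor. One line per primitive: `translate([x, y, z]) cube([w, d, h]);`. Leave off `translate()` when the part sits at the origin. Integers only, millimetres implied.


translate([361, 377, 0]) cube([50, 55, 1239]);
translate([764, 377, 0]) cube([50, 55, 1239]);
translate([411, 377, 193]) cube([353, 55, 29]);
translate([411, 377, 461]) cube([353, 55, 29]);
translate([411, 377, 729]) cube([353, 55, 29]);
translate([411, 377, 997]) cube([353, 55, 29]);


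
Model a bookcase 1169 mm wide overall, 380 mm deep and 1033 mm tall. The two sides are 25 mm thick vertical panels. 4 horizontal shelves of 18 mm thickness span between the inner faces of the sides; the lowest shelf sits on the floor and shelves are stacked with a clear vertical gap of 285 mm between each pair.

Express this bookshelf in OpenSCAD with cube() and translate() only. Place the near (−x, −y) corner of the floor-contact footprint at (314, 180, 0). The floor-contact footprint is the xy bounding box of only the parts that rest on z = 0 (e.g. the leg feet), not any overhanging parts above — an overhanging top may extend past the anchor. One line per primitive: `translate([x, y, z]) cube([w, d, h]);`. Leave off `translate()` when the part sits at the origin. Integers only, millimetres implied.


translate([314, 180, 0]) cube([25, 380, 1033]);
translate([1458, 180, 0]) cube([25, 380, 1033]);
translate([339, 180, 0]) cube([1119, 380, 18]);
translate([339, 180, 303]) cube([1119, 380, 18]);
translate([339, 180, 606]) cube([1119, 380, 18]);
translate([339, 180, 909]) cube([1119, 380, 18]);


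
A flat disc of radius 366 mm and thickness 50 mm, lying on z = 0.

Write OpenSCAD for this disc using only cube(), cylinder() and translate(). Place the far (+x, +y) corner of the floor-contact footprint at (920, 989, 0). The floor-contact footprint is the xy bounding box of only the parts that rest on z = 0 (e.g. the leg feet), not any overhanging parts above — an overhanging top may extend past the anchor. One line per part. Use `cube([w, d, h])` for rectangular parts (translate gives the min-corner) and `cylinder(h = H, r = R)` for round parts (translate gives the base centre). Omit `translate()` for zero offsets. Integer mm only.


translate([554, 623, 0]) cylinder(h = 50, r = 366);


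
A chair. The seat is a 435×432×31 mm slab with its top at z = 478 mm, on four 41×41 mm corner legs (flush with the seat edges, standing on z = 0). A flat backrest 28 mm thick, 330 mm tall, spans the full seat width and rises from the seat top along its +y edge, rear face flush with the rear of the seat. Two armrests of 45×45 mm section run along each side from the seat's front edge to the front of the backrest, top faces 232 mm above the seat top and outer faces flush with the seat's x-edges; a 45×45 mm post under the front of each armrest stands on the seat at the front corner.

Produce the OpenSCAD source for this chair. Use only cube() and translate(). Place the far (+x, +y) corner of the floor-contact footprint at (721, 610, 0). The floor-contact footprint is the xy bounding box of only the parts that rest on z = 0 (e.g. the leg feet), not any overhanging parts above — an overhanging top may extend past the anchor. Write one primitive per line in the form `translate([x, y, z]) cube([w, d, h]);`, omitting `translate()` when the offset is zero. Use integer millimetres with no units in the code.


translate([286, 178, 447]) cube([435, 432, 31]);
translate([286, 178, 0]) cube([41, 41, 447]);
translate([680, 178, 0]) cube([41, 41, 447]);
translate([286, 569, 0]) cube([41, 41, 447]);
translate([680, 569, 0]) cube([41, 41, 447]);
translate([286, 582, 478]) cube([435, 28, 330]);
translate([286, 178, 665]) cube([45, 404, 45]);
translate([676, 178, 665]) cube([45, 404, 45]);
translate([286, 178, 478]) cube([45, 45, 187]);
translate([676, 178, 478]) cube([45, 45, 187]);


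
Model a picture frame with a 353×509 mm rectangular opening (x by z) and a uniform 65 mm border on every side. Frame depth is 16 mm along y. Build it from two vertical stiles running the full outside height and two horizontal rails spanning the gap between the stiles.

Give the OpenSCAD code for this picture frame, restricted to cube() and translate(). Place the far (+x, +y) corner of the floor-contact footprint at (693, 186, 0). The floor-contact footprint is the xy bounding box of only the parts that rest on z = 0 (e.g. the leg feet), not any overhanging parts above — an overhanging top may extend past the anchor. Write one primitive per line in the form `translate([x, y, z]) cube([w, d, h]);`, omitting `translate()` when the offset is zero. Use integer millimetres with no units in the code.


translate([210, 170, 0]) cube([65, 16, 639]);
translate([628, 170, 0]) cube([65, 16, 639]);
translate([275, 170, 0]) cube([353, 16, 65]);
translate([275, 170, 574]) cube([353, 16, 65]);


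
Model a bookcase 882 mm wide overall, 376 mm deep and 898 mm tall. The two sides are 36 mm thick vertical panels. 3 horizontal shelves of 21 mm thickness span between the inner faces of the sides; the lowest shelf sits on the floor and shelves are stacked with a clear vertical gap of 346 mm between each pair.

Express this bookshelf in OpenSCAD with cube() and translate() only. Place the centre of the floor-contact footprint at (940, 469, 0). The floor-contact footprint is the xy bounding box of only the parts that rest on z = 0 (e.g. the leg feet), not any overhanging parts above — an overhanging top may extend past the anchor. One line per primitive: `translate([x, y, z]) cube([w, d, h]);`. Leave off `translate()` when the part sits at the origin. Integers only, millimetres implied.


translate([499, 281, 0]) cube([36, 376, 898]);
translate([1345, 281, 0]) cube([36, 376, 898]);
translate([535, 281, 0]) cube([810, 376, 21]);
translate([535, 281, 367]) cube([810, 376, 21]);
translate([535, 281, 734]) cube([810, 376, 21]);


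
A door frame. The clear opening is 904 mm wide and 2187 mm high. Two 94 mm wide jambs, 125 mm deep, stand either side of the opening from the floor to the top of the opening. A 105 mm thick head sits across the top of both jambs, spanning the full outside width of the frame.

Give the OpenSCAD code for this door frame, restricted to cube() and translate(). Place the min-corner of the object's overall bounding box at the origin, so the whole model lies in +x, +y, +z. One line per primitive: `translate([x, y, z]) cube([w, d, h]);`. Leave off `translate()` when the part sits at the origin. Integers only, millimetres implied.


cube([94, 125, 2187]);
translate([998, 0, 0]) cube([94, 125, 2187]);
translate([0, 0, 2187]) cube([1092, 125, 105]);


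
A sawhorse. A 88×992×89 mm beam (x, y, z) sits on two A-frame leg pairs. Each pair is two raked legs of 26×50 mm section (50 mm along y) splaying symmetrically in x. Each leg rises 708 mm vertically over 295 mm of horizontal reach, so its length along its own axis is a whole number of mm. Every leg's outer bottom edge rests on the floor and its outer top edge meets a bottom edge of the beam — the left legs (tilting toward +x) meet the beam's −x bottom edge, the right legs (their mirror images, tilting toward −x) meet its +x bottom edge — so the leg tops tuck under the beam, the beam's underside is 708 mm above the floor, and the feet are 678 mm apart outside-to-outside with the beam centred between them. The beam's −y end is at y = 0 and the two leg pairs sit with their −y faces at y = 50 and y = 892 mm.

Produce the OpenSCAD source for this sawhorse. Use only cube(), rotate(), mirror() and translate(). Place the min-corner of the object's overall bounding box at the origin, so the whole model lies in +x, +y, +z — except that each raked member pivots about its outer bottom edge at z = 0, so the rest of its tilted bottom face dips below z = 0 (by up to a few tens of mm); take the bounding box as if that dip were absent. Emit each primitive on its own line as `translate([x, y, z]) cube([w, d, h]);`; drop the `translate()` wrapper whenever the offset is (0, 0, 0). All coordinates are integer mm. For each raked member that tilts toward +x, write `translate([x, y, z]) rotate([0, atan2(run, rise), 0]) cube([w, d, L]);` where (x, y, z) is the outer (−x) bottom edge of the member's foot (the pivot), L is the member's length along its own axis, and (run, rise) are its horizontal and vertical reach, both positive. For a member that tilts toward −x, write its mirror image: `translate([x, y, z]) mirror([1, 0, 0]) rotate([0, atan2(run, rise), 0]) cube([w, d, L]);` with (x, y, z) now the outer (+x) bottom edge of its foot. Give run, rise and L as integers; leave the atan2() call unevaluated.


translate([295, 0, 708]) cube([88, 992, 89]);
translate([0, 50, 0]) rotate([0, atan2(295, 708), 0]) cube([26, 50, 767]);
translate([678, 50, 0]) mirror([1, 0, 0]) rotate([0, atan2(295, 708), 0]) cube([26, 50, 767]);
translate([0, 892, 0]) rotate([0, atan2(295, 708), 0]) cube([26, 50, 767]);
translate([678, 892, 0]) mirror([1, 0, 0]) rotate([0, atan2(295, 708), 0]) cube([26, 50, 767]);


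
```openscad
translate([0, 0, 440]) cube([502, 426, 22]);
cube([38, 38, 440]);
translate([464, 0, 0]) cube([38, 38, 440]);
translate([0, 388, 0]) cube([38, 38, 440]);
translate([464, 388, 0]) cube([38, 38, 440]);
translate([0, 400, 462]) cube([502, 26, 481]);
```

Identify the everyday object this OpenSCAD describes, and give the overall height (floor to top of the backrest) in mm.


A chair. The overall height is 943 mm.

A slab on four corner posts with a tall panel at the back — a chair. The seat slab sits at z = 440 with thickness 22, and the 481 mm backrest starts at the seat top, so the overall height is 440 + 22 + 481 = 943 mm.


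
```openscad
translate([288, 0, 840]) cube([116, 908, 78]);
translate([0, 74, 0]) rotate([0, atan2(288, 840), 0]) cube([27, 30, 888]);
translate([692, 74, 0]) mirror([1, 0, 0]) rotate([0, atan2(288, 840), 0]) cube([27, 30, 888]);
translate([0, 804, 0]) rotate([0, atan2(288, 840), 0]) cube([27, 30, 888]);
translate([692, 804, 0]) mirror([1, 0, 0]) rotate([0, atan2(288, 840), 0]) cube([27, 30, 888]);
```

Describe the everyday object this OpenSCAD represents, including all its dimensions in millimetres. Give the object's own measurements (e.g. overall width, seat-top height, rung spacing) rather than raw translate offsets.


A sawhorse. A 116×908×78 mm beam (x, y, z) sits on two A-frame leg pairs. Each pair is two raked legs of 27×30 mm section (30 mm along y) splaying symmetrically in x. Each leg rises 840 mm vertically over 288 mm of horizontal reach and is 888 mm long along its own axis. Every leg's outer bottom edge rests on the floor and its outer top edge meets a bottom edge of the beam — the left legs (tilting toward +x) meet the beam's −x bottom edge, the right legs (their mirror images, tilting toward −x) meet its +x bottom edge — so the leg tops tuck under the beam, the beam's underside is 840 mm above the floor, and the feet are 692 mm apart outside-to-outside with the beam centred between them. The two leg pairs are set in 74 mm from either end of the beam.


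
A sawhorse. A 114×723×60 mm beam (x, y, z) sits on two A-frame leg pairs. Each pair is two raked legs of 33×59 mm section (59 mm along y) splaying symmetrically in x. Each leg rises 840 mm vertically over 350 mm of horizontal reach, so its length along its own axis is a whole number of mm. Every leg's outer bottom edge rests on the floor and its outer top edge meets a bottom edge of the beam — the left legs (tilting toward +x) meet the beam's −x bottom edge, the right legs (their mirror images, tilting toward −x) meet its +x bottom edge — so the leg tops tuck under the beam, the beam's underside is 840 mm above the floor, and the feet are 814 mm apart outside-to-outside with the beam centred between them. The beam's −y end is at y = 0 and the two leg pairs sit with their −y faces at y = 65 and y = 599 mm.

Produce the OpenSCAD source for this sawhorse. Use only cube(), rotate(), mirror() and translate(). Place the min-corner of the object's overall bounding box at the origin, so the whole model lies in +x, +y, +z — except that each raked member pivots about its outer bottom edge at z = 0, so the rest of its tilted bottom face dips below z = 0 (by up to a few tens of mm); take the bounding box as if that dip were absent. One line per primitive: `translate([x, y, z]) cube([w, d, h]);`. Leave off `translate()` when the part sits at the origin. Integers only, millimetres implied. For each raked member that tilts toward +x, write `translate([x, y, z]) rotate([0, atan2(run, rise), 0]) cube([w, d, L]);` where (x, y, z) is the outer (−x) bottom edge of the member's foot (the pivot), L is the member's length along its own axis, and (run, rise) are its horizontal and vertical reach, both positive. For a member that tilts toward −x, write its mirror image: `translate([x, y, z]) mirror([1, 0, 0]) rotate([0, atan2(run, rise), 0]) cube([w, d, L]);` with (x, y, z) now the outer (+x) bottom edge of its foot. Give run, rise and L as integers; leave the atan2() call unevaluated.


translate([350, 0, 840]) cube([114, 723, 60]);
translate([0, 65, 0]) rotate([0, atan2(350, 840), 0]) cube([33, 59, 910]);
translate([814, 65, 0]) mirror([1, 0, 0]) rotate([0, atan2(350, 840), 0]) cube([33, 59, 910]);
translate([0, 599, 0]) rotate([0, atan2(350, 840), 0]) cube([33, 59, 910]);
translate([814, 599, 0]) mirror([1, 0, 0]) rotate([0, atan2(350, 840), 0]) cube([33, 59, 910]);


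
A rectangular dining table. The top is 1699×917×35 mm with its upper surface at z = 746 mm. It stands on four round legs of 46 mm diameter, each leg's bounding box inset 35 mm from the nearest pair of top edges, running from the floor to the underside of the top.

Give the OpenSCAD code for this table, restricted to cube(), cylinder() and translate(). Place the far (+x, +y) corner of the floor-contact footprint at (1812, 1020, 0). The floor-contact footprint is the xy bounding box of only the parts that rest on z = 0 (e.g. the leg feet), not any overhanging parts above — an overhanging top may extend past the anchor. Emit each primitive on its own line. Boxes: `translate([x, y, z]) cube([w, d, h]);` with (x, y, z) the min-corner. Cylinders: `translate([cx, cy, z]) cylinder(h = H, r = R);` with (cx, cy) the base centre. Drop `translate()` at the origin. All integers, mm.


translate([148, 138, 711]) cube([1699, 917, 35]);
translate([206, 196, 0]) cylinder(h = 711, r = 23);
translate([1789, 196, 0]) cylinder(h = 711, r = 23);
translate([206, 997, 0]) cylinder(h = 711, r = 23);
translate([1789, 997, 0]) cylinder(h = 711, r = 23);


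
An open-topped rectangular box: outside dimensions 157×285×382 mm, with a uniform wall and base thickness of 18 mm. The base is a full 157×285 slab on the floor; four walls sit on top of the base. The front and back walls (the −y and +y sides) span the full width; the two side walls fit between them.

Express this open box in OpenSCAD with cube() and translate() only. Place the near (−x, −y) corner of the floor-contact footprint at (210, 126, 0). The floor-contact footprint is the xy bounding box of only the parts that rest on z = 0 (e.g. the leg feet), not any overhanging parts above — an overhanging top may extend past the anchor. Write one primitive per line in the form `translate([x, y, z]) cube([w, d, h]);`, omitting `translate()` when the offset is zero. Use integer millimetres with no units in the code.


translate([210, 126, 0]) cube([157, 285, 18]);
translate([210, 126, 18]) cube([157, 18, 364]);
translate([210, 393, 18]) cube([157, 18, 364]);
translate([210, 144, 18]) cube([18, 249, 364]);
translate([349, 144, 18]) cube([18, 249, 364]);


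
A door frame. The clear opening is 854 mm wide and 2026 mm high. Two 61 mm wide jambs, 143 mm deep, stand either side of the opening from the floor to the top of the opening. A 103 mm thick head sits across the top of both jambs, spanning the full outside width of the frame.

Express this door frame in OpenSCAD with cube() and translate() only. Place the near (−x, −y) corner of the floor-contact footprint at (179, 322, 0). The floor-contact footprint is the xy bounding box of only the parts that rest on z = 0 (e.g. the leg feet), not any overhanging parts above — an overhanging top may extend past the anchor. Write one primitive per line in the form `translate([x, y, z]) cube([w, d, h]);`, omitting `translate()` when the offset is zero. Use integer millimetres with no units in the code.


translate([179, 322, 0]) cube([61, 143, 2026]);
translate([1094, 322, 0]) cube([61, 143, 2026]);
translate([179, 322, 2026]) cube([976, 143, 103]);


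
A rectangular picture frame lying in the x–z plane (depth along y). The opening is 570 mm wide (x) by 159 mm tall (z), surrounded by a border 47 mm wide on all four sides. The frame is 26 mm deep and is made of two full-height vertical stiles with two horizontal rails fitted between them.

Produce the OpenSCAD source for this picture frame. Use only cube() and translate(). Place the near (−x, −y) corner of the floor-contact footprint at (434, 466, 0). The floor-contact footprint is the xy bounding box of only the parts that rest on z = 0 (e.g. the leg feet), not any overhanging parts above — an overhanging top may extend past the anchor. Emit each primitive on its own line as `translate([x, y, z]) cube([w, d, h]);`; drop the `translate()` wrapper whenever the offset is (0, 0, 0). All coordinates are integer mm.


translate([434, 466, 0]) cube([47, 26, 253]);
translate([1051, 466, 0]) cube([47, 26, 253]);
translate([481, 466, 0]) cube([570, 26, 47]);
translate([481, 466, 206]) cube([570, 26, 47]);
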